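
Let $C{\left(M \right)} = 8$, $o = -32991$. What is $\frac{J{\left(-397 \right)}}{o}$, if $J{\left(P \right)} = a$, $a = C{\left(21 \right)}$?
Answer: $- \frac{8}{32991} \approx -0.00024249$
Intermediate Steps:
$a = 8$
$J{\left(P \right)} = 8$
$\frac{J{\left(-397 \right)}}{o} = \frac{8}{-32991} = 8 \left(- \frac{1}{32991}\right) = - \frac{8}{32991}$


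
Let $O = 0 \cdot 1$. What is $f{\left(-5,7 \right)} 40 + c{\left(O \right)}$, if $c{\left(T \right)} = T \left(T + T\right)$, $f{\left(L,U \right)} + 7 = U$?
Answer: $0$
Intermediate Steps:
$O = 0$
$f{\left(L,U \right)} = -7 + U$
$c{\left(T \right)} = 2 T^{2}$ ($c{\left(T \right)} = T 2 T = 2 T^{2}$)
$f{\left(-5,7 \right)} 40 + c{\left(O \right)} = \left(-7 + 7\right) 40 + 2 \cdot 0^{2} = 0 \cdot 40 + 2 \cdot 0 = 0 + 0 = 0$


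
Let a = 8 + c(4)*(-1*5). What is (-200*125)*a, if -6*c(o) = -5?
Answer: -287500/3 ≈ -95833.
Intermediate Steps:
c(o) = ⅚ (c(o) = -⅙*(-5) = ⅚)
a = 23/6 (a = 8 + 5*(-1*5)/6 = 8 + (⅚)*(-5) = 8 - 25/6 = 23/6 ≈ 3.8333)
(-200*125)*a = -200*125*(23/6) = -25000*23/6 = -287500/3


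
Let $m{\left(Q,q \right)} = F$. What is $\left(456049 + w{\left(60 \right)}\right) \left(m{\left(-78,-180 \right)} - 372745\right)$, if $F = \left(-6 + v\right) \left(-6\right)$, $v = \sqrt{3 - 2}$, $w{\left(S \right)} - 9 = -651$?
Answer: $-169737020005$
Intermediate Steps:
$w{\left(S \right)} = -642$ ($w{\left(S \right)} = 9 - 651 = -642$)
$v = 1$ ($v = \sqrt{1} = 1$)
$F = 30$ ($F = \left(-6 + 1\right) \left(-6\right) = \left(-5\right) \left(-6\right) = 30$)
$m{\left(Q,q \right)} = 30$
$\left(456049 + w{\left(60 \right)}\right) \left(m{\left(-78,-180 \right)} - 372745\right) = \left(456049 - 642\right) \left(30 - 372745\right) = 455407 \left(-372715\right) = -169737020005$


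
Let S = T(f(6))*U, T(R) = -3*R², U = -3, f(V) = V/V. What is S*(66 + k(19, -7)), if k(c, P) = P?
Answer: 531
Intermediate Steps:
f(V) = 1
S = 9 (S = -3*1²*(-3) = -3*1*(-3) = -3*(-3) = 9)
S*(66 + k(19, -7)) = 9*(66 - 7) = 9*59 = 531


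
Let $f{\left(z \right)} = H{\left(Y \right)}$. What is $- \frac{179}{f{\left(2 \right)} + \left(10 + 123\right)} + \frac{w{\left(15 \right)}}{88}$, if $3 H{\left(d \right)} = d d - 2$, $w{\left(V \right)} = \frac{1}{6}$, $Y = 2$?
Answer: $- \frac{283135}{211728} \approx -1.3373$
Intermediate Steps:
$w{\left(V \right)} = \frac{1}{6}$
$H{\left(d \right)} = - \frac{2}{3} + \frac{d^{2}}{3}$ ($H{\left(d \right)} = \frac{d d - 2}{3} = \frac{d^{2} - 2}{3} = \frac{-2 + d^{2}}{3} = - \frac{2}{3} + \frac{d^{2}}{3}$)
$f{\left(z \right)} = \frac{2}{3}$ ($f{\left(z \right)} = - \frac{2}{3} + \frac{2^{2}}{3} = - \frac{2}{3} + \frac{1}{3} \cdot 4 = - \frac{2}{3} + \frac{4}{3} = \frac{2}{3}$)
$- \frac{179}{f{\left(2 \right)} + \left(10 + 123\right)} + \frac{w{\left(15 \right)}}{88} = - \frac{179}{\frac{2}{3} + \left(10 + 123\right)} + \frac{1}{6 \cdot 88} = - \frac{179}{\frac{2}{3} + 133} + \frac{1}{6} \cdot \frac{1}{88} = - \frac{179}{\frac{401}{3}} + \frac{1}{528} = \left(-179\right) \frac{3}{401} + \frac{1}{528} = - \frac{537}{401} + \frac{1}{528} = - \frac{283135}{211728}$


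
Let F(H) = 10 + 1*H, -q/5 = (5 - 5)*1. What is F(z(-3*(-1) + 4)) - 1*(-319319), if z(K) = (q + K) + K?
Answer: 319343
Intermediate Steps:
q = 0 (q = -5*(5 - 5) = -0 = -5*0 = 0)
z(K) = 2*K (z(K) = (0 + K) + K = K + K = 2*K)
F(H) = 10 + H
F(z(-3*(-1) + 4)) - 1*(-319319) = (10 + 2*(-3*(-1) + 4)) - 1*(-319319) = (10 + 2*(3 + 4)) + 319319 = (10 + 2*7) + 319319 = (10 + 14) + 319319 = 24 + 319319 = 319343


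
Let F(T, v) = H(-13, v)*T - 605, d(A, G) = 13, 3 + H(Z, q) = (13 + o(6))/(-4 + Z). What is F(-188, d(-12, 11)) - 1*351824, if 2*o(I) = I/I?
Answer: -5979167/17 ≈ -3.5172e+5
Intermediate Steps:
o(I) = ½ (o(I) = (I/I)/2 = (½)*1 = ½)
H(Z, q) = -3 + 27/(2*(-4 + Z)) (H(Z, q) = -3 + (13 + ½)/(-4 + Z) = -3 + 27/(2*(-4 + Z)))
F(T, v) = -605 - 129*T/34 (F(T, v) = (3*(17 - 2*(-13))/(2*(-4 - 13)))*T - 605 = ((3/2)*(17 + 26)/(-17))*T - 605 = ((3/2)*(-1/17)*43)*T - 605 = -129*T/34 - 605 = -605 - 129*T/34)
F(-188, d(-12, 11)) - 1*351824 = (-605 - 129/34*(-188)) - 1*351824 = (-605 + 12126/17) - 351824 = 1841/17 - 351824 = -5979167/17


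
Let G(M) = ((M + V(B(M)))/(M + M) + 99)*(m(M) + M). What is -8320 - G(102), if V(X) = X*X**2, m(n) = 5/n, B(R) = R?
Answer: -112063907/204 ≈ -5.4933e+5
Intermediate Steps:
V(X) = X**3
G(M) = (99 + (M + M**3)/(2*M))*(M + 5/M) (G(M) = ((M + M**3)/(M + M) + 99)*(5/M + M) = ((M + M**3)/((2*M)) + 99)*(M + 5/M) = ((M + M**3)*(1/(2*M)) + 99)*(M + 5/M) = ((M + M**3)/(2*M) + 99)*(M + 5/M) = (99 + (M + M**3)/(2*M))*(M + 5/M))
-8320 - G(102) = -8320 - (995 + 102**4 + 204*102**2)/(2*102) = -8320 - (995 + 108243216 + 204*10404)/(2*102) = -8320 - (995 + 108243216 + 2122416)/(2*102) = -8320 - 110366627/(2*102) = -8320 - 1*110366627/204 = -8320 - 110366627/204 = -112063907/204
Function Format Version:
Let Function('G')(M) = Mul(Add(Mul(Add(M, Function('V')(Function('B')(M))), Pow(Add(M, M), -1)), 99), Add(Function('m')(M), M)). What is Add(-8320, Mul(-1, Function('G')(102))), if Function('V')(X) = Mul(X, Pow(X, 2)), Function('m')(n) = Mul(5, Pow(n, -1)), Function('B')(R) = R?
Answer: Rational(-112063907, 204) ≈ -5.4933e+5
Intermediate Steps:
Function('V')(X) = Pow(X, 3)
Function('G')(M) = Mul(Add(99, Mul(Rational(1, 2), Pow(M, -1), Add(M, Pow(M, 3)))), Add(M, Mul(5, Pow(M, -1)))) (Function('G')(M) = Mul(Add(Mul(Add(M, Pow(M, 3)), Pow(Add(M, M), -1)), 99), Add(Mul(5, Pow(M, -1)), M)) = Mul(Add(Mul(Add(M, Pow(M, 3)), Pow(Mul(2, M), -1)), 99), Add(M, Mul(5, Pow(M, -1)))) = Mul(Add(Mul(Add(M, Pow(M, 3)), Mul(Rational(1, 2), Pow(M, -1))), 99), Add(M, Mul(5, Pow(M, -1)))) = Mul(Add(Mul(Rational(1, 2), Pow(M, -1), Add(M, Pow(M, 3))), 99), Add(M, Mul(5, Pow(M, -1)))) = Mul(Add(99, Mul(Rational(1, 2), Pow(M, -1), Add(M, Pow(M, 3)))), Add(M, Mul(5, Pow(M, -1)))))
Add(-8320, Mul(-1, Function('G')(102))) = Add(-8320, Mul(-1, Mul(Rational(1, 2), Pow(102, -1), Add(995, Pow(102, 4), Mul(204, Pow(102, 2)))))) = Add(-8320, Mul(-1, Mul(Rational(1, 2), Rational(1, 102), Add(995, 108243216, Mul(204, 10404))))) = Add(-8320, Mul(-1, Mul(Rational(1, 2), Rational(1, 102), Add(995, 108243216, 2122416)))) = Add(-8320, Mul(-1, Mul(Rational(1, 2), Rational(1, 102), 110366627))) = Add(-8320, Mul(-1, Rational(110366627, 204))) = Add(-8320, Rational(-110366627, 204)) = Rational(-112063907, 204)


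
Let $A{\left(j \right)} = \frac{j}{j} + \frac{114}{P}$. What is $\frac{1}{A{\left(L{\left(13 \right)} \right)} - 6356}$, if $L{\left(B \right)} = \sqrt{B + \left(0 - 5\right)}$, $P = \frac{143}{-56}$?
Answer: $- \frac{143}{915149} \approx -0.00015626$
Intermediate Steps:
$P = - \frac{143}{56}$ ($P = 143 \left(- \frac{1}{56}\right) = - \frac{143}{56} \approx -2.5536$)
$L{\left(B \right)} = \sqrt{-5 + B}$ ($L{\left(B \right)} = \sqrt{B - 5} = \sqrt{-5 + B}$)
$A{\left(j \right)} = - \frac{6241}{143}$ ($A{\left(j \right)} = \frac{j}{j} + \frac{114}{- \frac{143}{56}} = 1 + 114 \left(- \frac{56}{143}\right) = 1 - \frac{6384}{143} = - \frac{6241}{143}$)
$\frac{1}{A{\left(L{\left(13 \right)} \right)} - 6356} = \frac{1}{- \frac{6241}{143} - 6356} = \frac{1}{- \frac{915149}{143}} = - \frac{143}{915149}$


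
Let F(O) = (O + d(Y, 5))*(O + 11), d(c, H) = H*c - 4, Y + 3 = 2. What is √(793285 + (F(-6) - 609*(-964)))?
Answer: √1380286 ≈ 1174.9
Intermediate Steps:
Y = -1 (Y = -3 + 2 = -1)
d(c, H) = -4 + H*c
F(O) = (-9 + O)*(11 + O) (F(O) = (O + (-4 + 5*(-1)))*(O + 11) = (O + (-4 - 5))*(11 + O) = (O - 9)*(11 + O) = (-9 + O)*(11 + O))
√(793285 + (F(-6) - 609*(-964))) = √(793285 + ((-99 + (-6)² + 2*(-6)) - 609*(-964))) = √(793285 + ((-99 + 36 - 12) + 587076)) = √(793285 + (-75 + 587076)) = √(793285 + 587001) = √1380286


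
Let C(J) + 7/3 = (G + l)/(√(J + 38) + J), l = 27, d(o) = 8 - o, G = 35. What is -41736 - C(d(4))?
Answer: -1627241/39 - 31*√42/13 ≈ -41740.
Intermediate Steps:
C(J) = -7/3 + 62/(J + √(38 + J)) (C(J) = -7/3 + (35 + 27)/(√(J + 38) + J) = -7/3 + 62/(√(38 + J) + J) = -7/3 + 62/(J + √(38 + J)))
-41736 - C(d(4)) = -41736 - (186 - 7*(8 - 1*4) - 7*√(38 + (8 - 1*4)))/(3*((8 - 1*4) + √(38 + (8 - 1*4)))) = -41736 - (186 - 7*(8 - 4) - 7*√(38 + (8 - 4)))/(3*((8 - 4) + √(38 + (8 - 4)))) = -41736 - (186 - 7*4 - 7*√(38 + 4))/(3*(4 + √(38 + 4))) = -41736 - (186 - 28 - 7*√42)/(3*(4 + √42)) = -41736 - (158 - 7*√42)/(3*(4 + √42))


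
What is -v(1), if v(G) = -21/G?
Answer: 21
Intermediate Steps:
-v(1) = -(-21)/1 = -(-21) = -1*(-21) = 21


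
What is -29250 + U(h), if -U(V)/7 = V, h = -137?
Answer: -28291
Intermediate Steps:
U(V) = -7*V
-29250 + U(h) = -29250 - 7*(-137) = -29250 + 959 = -28291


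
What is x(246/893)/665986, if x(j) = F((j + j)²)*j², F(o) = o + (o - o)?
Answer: 7324372512/211758542756779793 ≈ 3.4588e-8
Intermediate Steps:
F(o) = o (F(o) = o + 0 = o)
x(j) = 4*j⁴ (x(j) = (j + j)²*j² = (2*j)²*j² = (4*j²)*j² = 4*j⁴)
x(246/893)/665986 = (4*(246/893)⁴)/665986 = (4*(246*(1/893))⁴)*(1/665986) = (4*(246/893)⁴)*(1/665986) = (4*(3662186256/635924907601))*(1/665986) = (14648745024/635924907601)*(1/665986) = 7324372512/211758542756779793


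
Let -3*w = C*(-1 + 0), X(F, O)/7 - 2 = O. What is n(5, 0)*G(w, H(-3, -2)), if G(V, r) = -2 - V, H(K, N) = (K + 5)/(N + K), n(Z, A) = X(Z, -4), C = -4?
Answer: 28/3 ≈ 9.3333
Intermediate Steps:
X(F, O) = 14 + 7*O
n(Z, A) = -14 (n(Z, A) = 14 + 7*(-4) = 14 - 28 = -14)
w = -4/3 (w = -(-4)*(-1 + 0)/3 = -(-4)*(-1)/3 = -⅓*4 = -4/3 ≈ -1.3333)
H(K, N) = (5 + K)/(K + N)
n(5, 0)*G(w, H(-3, -2)) = -14*(-2 - 1*(-4/3)) = -14*(-2 + 4/3) = -14*(-⅔) = 28/3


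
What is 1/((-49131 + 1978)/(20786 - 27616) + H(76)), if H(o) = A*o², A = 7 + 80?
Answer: 6830/3432204113 ≈ 1.9900e-6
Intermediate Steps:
A = 87
H(o) = 87*o²
1/((-49131 + 1978)/(20786 - 27616) + H(76)) = 1/((-49131 + 1978)/(20786 - 27616) + 87*76²) = 1/(-47153/(-6830) + 87*5776) = 1/(-47153*(-1/6830) + 502512) = 1/(47153/6830 + 502512) = 1/(3432204113/6830) = 6830/3432204113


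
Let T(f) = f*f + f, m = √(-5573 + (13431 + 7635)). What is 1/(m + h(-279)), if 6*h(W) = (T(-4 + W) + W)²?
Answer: 4216362486/4444428153336963077 - 4*√15493/4444428153336963077 ≈ 9.4868e-10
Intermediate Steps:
m = √15493 (m = √(-5573 + 21066) = √15493 ≈ 124.47)
T(f) = f + f² (T(f) = f² + f = f + f²)
h(W) = (W + (-4 + W)*(-3 + W))²/6 (h(W) = ((-4 + W)*(1 + (-4 + W)) + W)²/6 = ((-4 + W)*(-3 + W) + W)²/6 = (W + (-4 + W)*(-3 + W))²/6)
1/(m + h(-279)) = 1/(√15493 + (-279 + (-4 - 279)*(-3 - 279))²/6) = 1/(√15493 + (-279 - 283*(-282))²/6) = 1/(√15493 + (-279 + 79806)²/6) = 1/(√15493 + (⅙)*79527²) = 1/(√15493 + (⅙)*6324543729) = 1/(√15493 + 2108181243/2) = 1/(2108181243/2 + √15493)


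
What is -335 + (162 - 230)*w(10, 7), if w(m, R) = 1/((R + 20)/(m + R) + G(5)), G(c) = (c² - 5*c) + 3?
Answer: -13643/39 ≈ -349.82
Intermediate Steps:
G(c) = 3 + c² - 5*c
w(m, R) = 1/(3 + (20 + R)/(R + m)) (w(m, R) = 1/((R + 20)/(m + R) + (3 + 5² - 5*5)) = 1/((20 + R)/(R + m) + (3 + 25 - 25)) = 1/((20 + R)/(R + m) + 3) = 1/(3 + (20 + R)/(R + m)))
-335 + (162 - 230)*w(10, 7) = -335 + (162 - 230)*((7 + 10)/(20 + 3*10 + 4*7)) = -335 - 68*17/(20 + 30 + 28) = -335 - 68*17/78 = -335 - 578/39 = -13643/39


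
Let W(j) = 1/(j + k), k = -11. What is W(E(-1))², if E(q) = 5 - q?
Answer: 1/25 ≈ 0.040000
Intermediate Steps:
W(j) = 1/(-11 + j) (W(j) = 1/(j - 11) = 1/(-11 + j))
W(E(-1))² = (1/(-11 + (5 - 1*(-1))))² = (1/(-11 + (5 + 1)))² = (1/(-11 + 6))² = (1/(-5))² = (-⅕)² = 1/25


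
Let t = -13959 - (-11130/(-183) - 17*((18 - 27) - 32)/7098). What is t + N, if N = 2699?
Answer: -4901708377/432978 ≈ -11321.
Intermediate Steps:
t = -6070315999/432978 (t = -13959 - (-11130*(-1/183) - 17*(-9 - 32)*(1/7098)) = -13959 - (3710/61 - 17*(-41)*(1/7098)) = -13959 - (3710/61 + 697*(1/7098)) = -13959 - (3710/61 + 697/7098) = -13959 - 1*26376097/432978 = -13959 - 26376097/432978 = -6070315999/432978 ≈ -14020.)
t + N = -6070315999/432978 + 2699 = -4901708377/432978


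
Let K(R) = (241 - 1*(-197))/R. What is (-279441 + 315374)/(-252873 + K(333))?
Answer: -3988563/28068757 ≈ -0.14210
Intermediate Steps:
K(R) = 438/R (K(R) = (241 + 197)/R = 438/R)
(-279441 + 315374)/(-252873 + K(333)) = (-279441 + 315374)/(-252873 + 438/333) = 35933/(-252873 + 438*(1/333)) = 35933/(-252873 + 146/111) = 35933/(-28068757/111) = 35933*(-111/28068757) = -3988563/28068757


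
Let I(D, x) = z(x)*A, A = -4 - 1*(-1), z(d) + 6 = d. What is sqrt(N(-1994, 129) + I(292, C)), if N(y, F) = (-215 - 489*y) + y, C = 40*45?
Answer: 5*sqrt(38699) ≈ 983.60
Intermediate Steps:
C = 1800
z(d) = -6 + d
A = -3 (A = -4 + 1 = -3)
N(y, F) = -215 - 488*y
I(D, x) = 18 - 3*x (I(D, x) = (-6 + x)*(-3) = 18 - 3*x)
sqrt(N(-1994, 129) + I(292, C)) = sqrt((-215 - 488*(-1994)) + (18 - 3*1800)) = sqrt((-215 + 973072) + (18 - 5400)) = sqrt(972857 - 5382) = sqrt(967475) = 5*sqrt(38699)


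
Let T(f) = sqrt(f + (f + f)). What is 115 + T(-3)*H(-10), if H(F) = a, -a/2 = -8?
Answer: 115 + 48*I ≈ 115.0 + 48.0*I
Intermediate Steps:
a = 16 (a = -2*(-8) = 16)
H(F) = 16
T(f) = sqrt(3)*sqrt(f) (T(f) = sqrt(f + 2*f) = sqrt(3*f) = sqrt(3)*sqrt(f))
115 + T(-3)*H(-10) = 115 + (sqrt(3)*sqrt(-3))*16 = 115 + (sqrt(3)*(I*sqrt(3)))*16 = 115 + (3*I)*16 = 115 + 48*I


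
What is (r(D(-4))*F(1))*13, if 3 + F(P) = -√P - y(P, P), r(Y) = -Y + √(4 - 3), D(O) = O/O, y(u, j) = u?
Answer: 0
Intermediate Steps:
D(O) = 1
r(Y) = 1 - Y (r(Y) = -Y + √1 = -Y + 1 = 1 - Y)
F(P) = -3 - P - √P (F(P) = -3 + (-√P - P) = -3 + (-P - √P) = -3 - P - √P)
(r(D(-4))*F(1))*13 = ((1 - 1*1)*(-3 - 1*1 - √1))*13 = ((1 - 1)*(-3 - 1 - 1*1))*13 = (0*(-3 - 1 - 1))*13 = (0*(-5))*13 = 0*13 = 0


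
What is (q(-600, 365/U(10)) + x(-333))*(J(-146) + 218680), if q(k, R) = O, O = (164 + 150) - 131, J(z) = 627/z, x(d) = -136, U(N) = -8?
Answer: 1500552691/146 ≈ 1.0278e+7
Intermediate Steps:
O = 183 (O = 314 - 131 = 183)
q(k, R) = 183
(q(-600, 365/U(10)) + x(-333))*(J(-146) + 218680) = (183 - 136)*(627/(-146) + 218680) = 47*(627*(-1/146) + 218680) = 47*(-627/146 + 218680) = 47*(31926653/146) = 1500552691/146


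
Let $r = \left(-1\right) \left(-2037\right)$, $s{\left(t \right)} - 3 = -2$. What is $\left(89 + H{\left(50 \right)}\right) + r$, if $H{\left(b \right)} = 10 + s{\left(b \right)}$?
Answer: $2137$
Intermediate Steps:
$s{\left(t \right)} = 1$ ($s{\left(t \right)} = 3 - 2 = 1$)
$r = 2037$
$H{\left(b \right)} = 11$ ($H{\left(b \right)} = 10 + 1 = 11$)
$\left(89 + H{\left(50 \right)}\right) + r = \left(89 + 11\right) + 2037 = 100 + 2037 = 2137$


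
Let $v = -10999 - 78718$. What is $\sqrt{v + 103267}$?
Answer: $5 \sqrt{542} \approx 116.4$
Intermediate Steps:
$v = -89717$
$\sqrt{v + 103267} = \sqrt{-89717 + 103267} = \sqrt{13550} = 5 \sqrt{542}$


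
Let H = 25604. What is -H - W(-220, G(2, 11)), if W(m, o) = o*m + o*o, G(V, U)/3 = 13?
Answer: -18545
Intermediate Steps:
G(V, U) = 39 (G(V, U) = 3*13 = 39)
W(m, o) = o**2 + m*o (W(m, o) = m*o + o**2 = o**2 + m*o)
-H - W(-220, G(2, 11)) = -1*25604 - 39*(-220 + 39) = -25604 - 39*(-181) = -25604 - 1*(-7059) = -25604 + 7059 = -18545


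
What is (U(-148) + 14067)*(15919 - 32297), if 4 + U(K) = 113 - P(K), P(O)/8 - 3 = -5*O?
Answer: -134823696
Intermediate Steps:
P(O) = 24 - 40*O (P(O) = 24 + 8*(-5*O) = 24 - 40*O)
U(K) = 85 + 40*K (U(K) = -4 + (113 - (24 - 40*K)) = -4 + (113 + (-24 + 40*K)) = -4 + (89 + 40*K) = 85 + 40*K)
(U(-148) + 14067)*(15919 - 32297) = ((85 + 40*(-148)) + 14067)*(15919 - 32297) = ((85 - 5920) + 14067)*(-16378) = (-5835 + 14067)*(-16378) = 8232*(-16378) = -134823696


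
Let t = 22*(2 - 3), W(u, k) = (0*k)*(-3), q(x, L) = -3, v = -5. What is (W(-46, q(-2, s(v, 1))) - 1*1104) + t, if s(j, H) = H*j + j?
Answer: -1126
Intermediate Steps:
s(j, H) = j + H*j
W(u, k) = 0 (W(u, k) = 0*(-3) = 0)
t = -22 (t = 22*(-1) = -22)
(W(-46, q(-2, s(v, 1))) - 1*1104) + t = (0 - 1*1104) - 22 = (0 - 1104) - 22 = -1104 - 22 = -1126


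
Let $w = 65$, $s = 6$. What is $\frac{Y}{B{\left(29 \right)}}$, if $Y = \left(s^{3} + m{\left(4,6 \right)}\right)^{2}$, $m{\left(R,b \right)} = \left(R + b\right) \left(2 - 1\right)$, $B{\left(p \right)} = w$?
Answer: $\frac{51076}{65} \approx 785.78$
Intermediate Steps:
$B{\left(p \right)} = 65$
$m{\left(R,b \right)} = R + b$ ($m{\left(R,b \right)} = \left(R + b\right) 1 = R + b$)
$Y = 51076$ ($Y = \left(6^{3} + \left(4 + 6\right)\right)^{2} = \left(216 + 10\right)^{2} = 226^{2} = 51076$)
$\frac{Y}{B{\left(29 \right)}} = \frac{1}{65} \cdot 51076 = \frac{51076}{65}$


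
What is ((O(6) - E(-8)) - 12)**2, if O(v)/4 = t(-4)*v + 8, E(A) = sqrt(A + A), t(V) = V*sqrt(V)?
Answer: -38016 - 7840*I ≈ -38016.0 - 7840.0*I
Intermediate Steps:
t(V) = V**(3/2)
E(A) = sqrt(2)*sqrt(A) (E(A) = sqrt(2*A) = sqrt(2)*sqrt(A))
O(v) = 32 - 32*I*v (O(v) = 4*((-4)**(3/2)*v + 8) = 4*((-8*I)*v + 8) = 4*(-8*I*v + 8) = 4*(8 - 8*I*v) = 32 - 32*I*v)
((O(6) - E(-8)) - 12)**2 = (((32 - 32*I*6) - sqrt(2)*sqrt(-8)) - 12)**2 = (((32 - 192*I) - sqrt(2)*2*I*sqrt(2)) - 12)**2 = (((32 - 192*I) - 4*I) - 12)**2 = ((32 - 196*I) - 12)**2 = (20 - 196*I)**2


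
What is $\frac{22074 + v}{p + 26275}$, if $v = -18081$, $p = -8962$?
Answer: $\frac{1331}{5771} \approx 0.23064$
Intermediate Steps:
$\frac{22074 + v}{p + 26275} = \frac{22074 - 18081}{-8962 + 26275} = \frac{3993}{17313} = 3993 \cdot \frac{1}{17313} = \frac{1331}{5771}$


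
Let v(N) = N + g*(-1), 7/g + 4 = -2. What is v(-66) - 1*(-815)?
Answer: 4501/6 ≈ 750.17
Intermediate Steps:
g = -7/6 (g = 7/(-4 - 2) = 7/(-6) = 7*(-⅙) = -7/6 ≈ -1.1667)
v(N) = 7/6 + N (v(N) = N - 7/6*(-1) = N + 7/6 = 7/6 + N)
v(-66) - 1*(-815) = (7/6 - 66) - 1*(-815) = -389/6 + 815 = 4501/6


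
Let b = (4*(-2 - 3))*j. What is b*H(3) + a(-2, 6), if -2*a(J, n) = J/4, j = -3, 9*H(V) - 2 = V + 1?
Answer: 161/4 ≈ 40.250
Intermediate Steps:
H(V) = ⅓ + V/9 (H(V) = 2/9 + (V + 1)/9 = 2/9 + (1 + V)/9 = 2/9 + (⅑ + V/9) = ⅓ + V/9)
a(J, n) = -J/8 (a(J, n) = -J/(2*4) = -J/8)
b = 60 (b = (4*(-2 - 3))*(-3) = (4*(-5))*(-3) = -20*(-3) = 60)
b*H(3) + a(-2, 6) = 60*(⅓ + (⅑)*3) - ⅛*(-2) = 60*(⅓ + ⅓) + ¼ = 60*(⅔) + ¼ = 40 + ¼ = 161/4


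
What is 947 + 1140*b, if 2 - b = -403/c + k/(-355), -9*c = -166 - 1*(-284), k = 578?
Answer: -125491531/4189 ≈ -29957.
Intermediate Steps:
c = -118/9 (c = -(-166 - 1*(-284))/9 = -(-166 + 284)/9 = -⅑*118 = -118/9 ≈ -13.111)
b = -1135601/41890 (b = 2 - (-403/(-118/9) + 578/(-355)) = 2 - (-403*(-9/118) + 578*(-1/355)) = 2 - (3627/118 - 578/355) = 2 - 1*1219381/41890 = 2 - 1219381/41890 = -1135601/41890 ≈ -27.109)
947 + 1140*b = 947 + 1140*(-1135601/41890) = 947 - 129458514/4189 = -125491531/4189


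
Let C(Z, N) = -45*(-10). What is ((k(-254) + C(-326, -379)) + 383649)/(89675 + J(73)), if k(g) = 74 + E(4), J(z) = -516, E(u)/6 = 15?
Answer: 384263/89159 ≈ 4.3099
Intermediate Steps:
E(u) = 90 (E(u) = 6*15 = 90)
k(g) = 164 (k(g) = 74 + 90 = 164)
C(Z, N) = 450
((k(-254) + C(-326, -379)) + 383649)/(89675 + J(73)) = ((164 + 450) + 383649)/(89675 - 516) = (614 + 383649)/89159 = 384263*(1/89159) = 384263/89159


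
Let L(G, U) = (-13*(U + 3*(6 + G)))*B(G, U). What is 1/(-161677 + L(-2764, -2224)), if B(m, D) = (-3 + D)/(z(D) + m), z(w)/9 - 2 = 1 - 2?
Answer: -95/4879053 ≈ -1.9471e-5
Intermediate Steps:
z(w) = 9 (z(w) = 18 + 9*(1 - 2) = 18 + 9*(-1) = 18 - 9 = 9)
B(m, D) = (-3 + D)/(9 + m)
L(G, U) = (-3 + U)*(-234 - 39*G - 13*U)/(9 + G) (L(G, U) = (-13*(U + 3*(6 + G)))*((-3 + U)/(9 + G)) = (-13*(U + (18 + 3*G)))*((-3 + U)/(9 + G)) = (-13*(18 + U + 3*G))*((-3 + U)/(9 + G)) = (-234 - 39*G - 13*U)*((-3 + U)/(9 + G)) = (-3 + U)*(-234 - 39*G - 13*U)/(9 + G))
1/(-161677 + L(-2764, -2224)) = 1/(-161677 - 13*(-3 - 2224)*(18 - 2224 + 3*(-2764))/(9 - 2764)) = 1/(-161677 - 13*(-2227)*(18 - 2224 - 8292)/(-2755)) = 1/(-161677 - 13*(-1/2755)*(-2227)*(-10498)) = 1/(-161677 + 10480262/95) = 1/(-4879053/95) = -95/4879053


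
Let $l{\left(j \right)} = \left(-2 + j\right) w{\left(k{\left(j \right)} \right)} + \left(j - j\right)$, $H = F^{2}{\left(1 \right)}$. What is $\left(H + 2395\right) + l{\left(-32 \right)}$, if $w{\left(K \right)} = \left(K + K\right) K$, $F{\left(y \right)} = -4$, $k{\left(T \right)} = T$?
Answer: $-67221$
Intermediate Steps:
$H = 16$ ($H = \left(-4\right)^{2} = 16$)
$w{\left(K \right)} = 2 K^{2}$ ($w{\left(K \right)} = 2 K K = 2 K^{2}$)
$l{\left(j \right)} = 2 j^{2} \left(-2 + j\right)$ ($l{\left(j \right)} = \left(-2 + j\right) 2 j^{2} + \left(j - j\right) = 2 j^{2} \left(-2 + j\right) + 0 = 2 j^{2} \left(-2 + j\right)$)
$\left(H + 2395\right) + l{\left(-32 \right)} = \left(16 + 2395\right) + 2 \left(-32\right)^{2} \left(-2 - 32\right) = 2411 + 2 \cdot 1024 \left(-34\right) = 2411 - 69632 = -67221$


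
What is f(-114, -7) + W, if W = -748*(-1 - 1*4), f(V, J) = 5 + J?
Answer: 3738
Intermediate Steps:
W = 3740 (W = -748*(-1 - 4) = -748*(-5) = 3740)
f(-114, -7) + W = (5 - 7) + 3740 = -2 + 3740 = 3738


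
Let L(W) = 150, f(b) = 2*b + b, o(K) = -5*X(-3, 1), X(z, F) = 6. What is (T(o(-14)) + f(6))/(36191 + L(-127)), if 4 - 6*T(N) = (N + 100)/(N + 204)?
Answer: 9709/18970002 ≈ 0.00051181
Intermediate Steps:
o(K) = -30 (o(K) = -5*6 = -30)
f(b) = 3*b
T(N) = ⅔ - (100 + N)/(6*(204 + N)) (T(N) = ⅔ - (N + 100)/(6*(N + 204)) = ⅔ - (100 + N)/(6*(204 + N)))
(T(o(-14)) + f(6))/(36191 + L(-127)) = ((716 + 3*(-30))/(6*(204 - 30)) + 3*6)/(36191 + 150) = ((⅙)*(716 - 90)/174 + 18)/36341 = ((⅙)*(1/174)*626 + 18)*(1/36341) = (313/522 + 18)*(1/36341) = (9709/522)*(1/36341) = 9709/18970002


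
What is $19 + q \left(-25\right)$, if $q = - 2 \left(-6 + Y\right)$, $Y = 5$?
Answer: $-31$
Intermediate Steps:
$q = 2$ ($q = - 2 \left(-6 + 5\right) = \left(-2\right) \left(-1\right) = 2$)
$19 + q \left(-25\right) = 19 + 2 \left(-25\right) = 19 - 50 = -31$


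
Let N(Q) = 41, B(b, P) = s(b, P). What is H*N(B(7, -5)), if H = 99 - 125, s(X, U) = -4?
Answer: -1066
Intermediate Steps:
B(b, P) = -4
H = -26
H*N(B(7, -5)) = -26*41 = -1066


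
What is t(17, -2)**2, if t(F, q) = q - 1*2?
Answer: 16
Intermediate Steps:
t(F, q) = -2 + q (t(F, q) = q - 2 = -2 + q)
t(17, -2)**2 = (-2 - 2)**2 = (-4)**2 = 16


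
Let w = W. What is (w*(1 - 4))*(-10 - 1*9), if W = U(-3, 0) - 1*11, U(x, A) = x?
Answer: -798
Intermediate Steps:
W = -14 (W = -3 - 1*11 = -3 - 11 = -14)
w = -14
(w*(1 - 4))*(-10 - 1*9) = (-14*(1 - 4))*(-10 - 1*9) = (-14*(-3))*(-10 - 9) = 42*(-19) = -798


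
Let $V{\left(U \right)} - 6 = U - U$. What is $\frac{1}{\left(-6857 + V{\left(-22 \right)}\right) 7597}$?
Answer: $- \frac{1}{52047047} \approx -1.9213 \cdot 10^{-8}$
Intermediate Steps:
$V{\left(U \right)} = 6$ ($V{\left(U \right)} = 6 + \left(U - U\right) = 6 + 0 = 6$)
$\frac{1}{\left(-6857 + V{\left(-22 \right)}\right) 7597} = \frac{1}{\left(-6857 + 6\right) 7597} = \frac{1}{-6851} \cdot \frac{1}{7597} = \left(- \frac{1}{6851}\right) \frac{1}{7597} = - \frac{1}{52047047}$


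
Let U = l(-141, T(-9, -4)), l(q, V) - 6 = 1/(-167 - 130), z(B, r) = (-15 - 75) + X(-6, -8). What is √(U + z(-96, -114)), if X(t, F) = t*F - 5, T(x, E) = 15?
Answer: I*√401874/99 ≈ 6.4034*I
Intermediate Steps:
X(t, F) = -5 + F*t (X(t, F) = F*t - 5 = -5 + F*t)
z(B, r) = -47 (z(B, r) = (-15 - 75) + (-5 - 8*(-6)) = -90 + (-5 + 48) = -90 + 43 = -47)
l(q, V) = 1781/297 (l(q, V) = 6 + 1/(-167 - 130) = 6 + 1/(-297) = 6 - 1/297 = 1781/297)
U = 1781/297 ≈ 5.9966
√(U + z(-96, -114)) = √(1781/297 - 47) = √(-12178/297) = I*√401874/99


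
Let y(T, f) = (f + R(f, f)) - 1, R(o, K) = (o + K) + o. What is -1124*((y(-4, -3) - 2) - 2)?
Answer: 19108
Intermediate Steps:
R(o, K) = K + 2*o (R(o, K) = (K + o) + o = K + 2*o)
y(T, f) = -1 + 4*f (y(T, f) = (f + (f + 2*f)) - 1 = (f + 3*f) - 1 = 4*f - 1 = -1 + 4*f)
-1124*((y(-4, -3) - 2) - 2) = -1124*(((-1 + 4*(-3)) - 2) - 2) = -1124*(((-1 - 12) - 2) - 2) = -1124*((-13 - 2) - 2) = -1124*(-15 - 2) = -1124*(-17) = 19108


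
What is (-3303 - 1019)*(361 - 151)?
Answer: -907620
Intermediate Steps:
(-3303 - 1019)*(361 - 151) = -4322*210 = -907620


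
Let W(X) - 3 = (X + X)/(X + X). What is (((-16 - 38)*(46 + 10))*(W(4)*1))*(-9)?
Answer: 108864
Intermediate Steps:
W(X) = 4 (W(X) = 3 + (X + X)/(X + X) = 3 + (2*X)/((2*X)) = 3 + (2*X)*(1/(2*X)) = 3 + 1 = 4)
(((-16 - 38)*(46 + 10))*(W(4)*1))*(-9) = (((-16 - 38)*(46 + 10))*(4*1))*(-9) = (-54*56*4)*(-9) = -3024*4*(-9) = -12096*(-9) = 108864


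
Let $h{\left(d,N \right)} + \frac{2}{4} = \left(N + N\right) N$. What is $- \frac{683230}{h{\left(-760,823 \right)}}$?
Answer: $- \frac{273292}{541863} \approx -0.50436$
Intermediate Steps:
$h{\left(d,N \right)} = - \frac{1}{2} + 2 N^{2}$ ($h{\left(d,N \right)} = - \frac{1}{2} + \left(N + N\right) N = - \frac{1}{2} + 2 N N = - \frac{1}{2} + 2 N^{2}$)
$- \frac{683230}{h{\left(-760,823 \right)}} = - \frac{683230}{- \frac{1}{2} + 2 \cdot 823^{2}} = - \frac{683230}{- \frac{1}{2} + 2 \cdot 677329} = - \frac{683230}{- \frac{1}{2} + 1354658} = - \frac{683230}{\frac{2709315}{2}} = \left(-683230\right) \frac{2}{2709315} = - \frac{273292}{541863}$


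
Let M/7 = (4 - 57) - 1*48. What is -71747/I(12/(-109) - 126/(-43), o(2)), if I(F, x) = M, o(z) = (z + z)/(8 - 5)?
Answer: 71747/707 ≈ 101.48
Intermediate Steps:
M = -707 (M = 7*((4 - 57) - 1*48) = 7*(-53 - 48) = 7*(-101) = -707)
o(z) = 2*z/3 (o(z) = (2*z)/3 = (2*z)*(⅓) = 2*z/3)
I(F, x) = -707
-71747/I(12/(-109) - 126/(-43), o(2)) = -71747/(-707) = -71747*(-1/707) = 71747/707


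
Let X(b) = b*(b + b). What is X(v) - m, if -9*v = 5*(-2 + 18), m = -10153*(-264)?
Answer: -217098952/81 ≈ -2.6802e+6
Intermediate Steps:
m = 2680392
v = -80/9 (v = -5*(-2 + 18)/9 = -5*16/9 = -⅑*80 = -80/9 ≈ -8.8889)
X(b) = 2*b² (X(b) = b*(2*b) = 2*b²)
X(v) - m = 2*(-80/9)² - 1*2680392 = 2*(6400/81) - 2680392 = 12800/81 - 2680392 = -217098952/81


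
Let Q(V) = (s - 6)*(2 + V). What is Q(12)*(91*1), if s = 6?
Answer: 0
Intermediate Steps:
Q(V) = 0 (Q(V) = (6 - 6)*(2 + V) = 0*(2 + V) = 0)
Q(12)*(91*1) = 0*(91*1) = 0*91 = 0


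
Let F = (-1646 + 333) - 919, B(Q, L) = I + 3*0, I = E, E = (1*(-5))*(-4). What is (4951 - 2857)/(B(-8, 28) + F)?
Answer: -1047/1106 ≈ -0.94665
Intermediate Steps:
E = 20 (E = -5*(-4) = 20)
I = 20
B(Q, L) = 20 (B(Q, L) = 20 + 3*0 = 20 + 0 = 20)
F = -2232 (F = -1313 - 919 = -2232)
(4951 - 2857)/(B(-8, 28) + F) = (4951 - 2857)/(20 - 2232) = 2094/(-2212) = 2094*(-1/2212) = -1047/1106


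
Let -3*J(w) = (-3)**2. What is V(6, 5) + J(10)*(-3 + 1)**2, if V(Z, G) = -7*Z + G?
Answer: -49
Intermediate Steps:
J(w) = -3 (J(w) = -1/3*(-3)**2 = -1/3*9 = -3)
V(Z, G) = G - 7*Z
V(6, 5) + J(10)*(-3 + 1)**2 = (5 - 7*6) - 3*(-3 + 1)**2 = (5 - 42) - 3*(-2)**2 = -37 - 3*4 = -37 - 12 = -49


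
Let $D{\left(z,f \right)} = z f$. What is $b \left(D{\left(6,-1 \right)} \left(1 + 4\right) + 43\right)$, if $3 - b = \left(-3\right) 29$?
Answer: $1170$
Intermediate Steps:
$b = 90$ ($b = 3 - \left(-3\right) 29 = 3 - -87 = 3 + 87 = 90$)
$D{\left(z,f \right)} = f z$
$b \left(D{\left(6,-1 \right)} \left(1 + 4\right) + 43\right) = 90 \left(\left(-1\right) 6 \left(1 + 4\right) + 43\right) = 90 \left(\left(-6\right) 5 + 43\right) = 90 \left(-30 + 43\right) = 90 \cdot 13 = 1170$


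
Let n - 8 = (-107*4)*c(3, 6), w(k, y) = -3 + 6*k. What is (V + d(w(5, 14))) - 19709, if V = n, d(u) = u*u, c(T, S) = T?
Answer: -20256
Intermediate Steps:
d(u) = u²
n = -1276 (n = 8 - 107*4*3 = 8 - 428*3 = 8 - 1284 = -1276)
V = -1276
(V + d(w(5, 14))) - 19709 = (-1276 + (-3 + 6*5)²) - 19709 = (-1276 + (-3 + 30)²) - 19709 = (-1276 + 27²) - 19709 = (-1276 + 729) - 19709 = -547 - 19709 = -20256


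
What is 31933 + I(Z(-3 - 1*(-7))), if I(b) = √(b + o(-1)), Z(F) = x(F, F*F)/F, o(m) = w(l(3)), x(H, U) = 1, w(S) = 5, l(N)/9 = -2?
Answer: 31933 + √21/2 ≈ 31935.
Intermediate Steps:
l(N) = -18 (l(N) = 9*(-2) = -18)
o(m) = 5
Z(F) = 1/F
I(b) = √(5 + b) (I(b) = √(b + 5) = √(5 + b))
31933 + I(Z(-3 - 1*(-7))) = 31933 + √(5 + 1/(-3 - 1*(-7))) = 31933 + √(5 + 1/(-3 + 7)) = 31933 + √(5 + 1/4) = 31933 + √(5 + ¼) = 31933 + √(21/4) = 31933 + √21/2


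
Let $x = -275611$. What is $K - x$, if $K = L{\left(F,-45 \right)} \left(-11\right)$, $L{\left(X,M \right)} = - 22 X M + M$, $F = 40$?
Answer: $-159494$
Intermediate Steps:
$L{\left(X,M \right)} = M - 22 M X$ ($L{\left(X,M \right)} = - 22 M X + M = M - 22 M X$)
$K = -435105$ ($K = - 45 \left(1 - 880\right) \left(-11\right) = \left(-45\right) \left(-879\right) \left(-11\right) = 39555 \left(-11\right) = -435105$)
$K - x = -435105 - -275611 = -435105 + 275611 = -159494$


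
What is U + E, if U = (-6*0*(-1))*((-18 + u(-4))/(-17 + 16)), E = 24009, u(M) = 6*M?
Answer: 24009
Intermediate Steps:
U = 0 (U = (-6*0*(-1))*((-18 + 6*(-4))/(-17 + 16)) = (0*(-1))*((-18 - 24)/(-1)) = 0*(-42*(-1)) = 0*42 = 0)
U + E = 0 + 24009 = 24009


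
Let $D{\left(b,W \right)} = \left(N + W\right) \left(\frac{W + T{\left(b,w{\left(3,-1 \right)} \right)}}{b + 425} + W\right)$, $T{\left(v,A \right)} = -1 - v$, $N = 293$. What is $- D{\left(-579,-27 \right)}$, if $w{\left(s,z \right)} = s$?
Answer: $\frac{89471}{11} \approx 8133.7$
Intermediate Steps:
$D{\left(b,W \right)} = \left(293 + W\right) \left(W + \frac{-1 + W - b}{425 + b}\right)$ ($D{\left(b,W \right)} = \left(293 + W\right) \left(\frac{W - \left(1 + b\right)}{b + 425} + W\right) = \left(293 + W\right) \left(\frac{-1 + W - b}{425 + b} + W\right) = \left(293 + W\right) \left(W + \frac{-1 + W - b}{425 + b}\right)$)
$- D{\left(-579,-27 \right)} = - \frac{-293 - -169647 + 426 \left(-27\right)^{2} + 124817 \left(-27\right) - 579 \left(-27\right)^{2} + 292 \left(-27\right) \left(-579\right)}{425 - 579} = - \frac{-293 + 169647 + 426 \cdot 729 - 3370059 - 422091 + 4564836}{-154} = - \frac{\left(-1\right) \left(-293 + 169647 + 310554 - 3370059 - 422091 + 4564836\right)}{154} = - \frac{\left(-1\right) 1252594}{154} = \left(-1\right) \left(- \frac{89471}{11}\right) = \frac{89471}{11}$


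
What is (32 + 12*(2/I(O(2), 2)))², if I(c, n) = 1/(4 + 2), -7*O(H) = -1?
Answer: 30976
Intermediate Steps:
O(H) = ⅐ (O(H) = -⅐*(-1) = ⅐)
I(c, n) = ⅙ (I(c, n) = 1/6 = ⅙)
(32 + 12*(2/I(O(2), 2)))² = (32 + 12*(2/(⅙)))² = (32 + 12*(2*6))² = (32 + 12*12)² = (32 + 144)² = 176² = 30976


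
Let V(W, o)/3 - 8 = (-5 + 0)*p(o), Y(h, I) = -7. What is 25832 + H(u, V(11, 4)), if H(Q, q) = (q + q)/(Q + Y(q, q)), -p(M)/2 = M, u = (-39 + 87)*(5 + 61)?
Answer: 81655240/3161 ≈ 25832.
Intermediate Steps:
u = 3168 (u = 48*66 = 3168)
p(M) = -2*M
V(W, o) = 24 + 30*o (V(W, o) = 24 + 3*((-5 + 0)*(-2*o)) = 24 + 3*(-(-10)*o) = 24 + 3*(10*o) = 24 + 30*o)
H(Q, q) = 2*q/(-7 + Q) (H(Q, q) = (q + q)/(Q - 7) = (2*q)/(-7 + Q) = 2*q/(-7 + Q))
25832 + H(u, V(11, 4)) = 25832 + 2*(24 + 30*4)/(-7 + 3168) = 25832 + 2*(24 + 120)/3161 = 25832 + 2*144*(1/3161) = 25832 + 288/3161 = 81655240/3161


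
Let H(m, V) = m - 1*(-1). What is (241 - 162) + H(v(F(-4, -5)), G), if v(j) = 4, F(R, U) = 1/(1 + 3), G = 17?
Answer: 84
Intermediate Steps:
F(R, U) = 1/4
H(m, V) = 1 + m (H(m, V) = m + 1 = 1 + m)
(241 - 162) + H(v(F(-4, -5)), G) = (241 - 162) + (1 + 4) = 79 + 5 = 84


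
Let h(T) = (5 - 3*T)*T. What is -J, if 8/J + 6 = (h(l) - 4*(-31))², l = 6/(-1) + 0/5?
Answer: -4/95 ≈ -0.042105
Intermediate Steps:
l = -6 (l = 6*(-1) + 0*(⅕) = -6 + 0 = -6)
h(T) = T*(5 - 3*T)
J = 4/95 (J = 8/(-6 + (-6*(5 - 3*(-6)) - 4*(-31))²) = 8/(-6 + (-6*(5 + 18) + 124)²) = 8/(-6 + (-6*23 + 124)²) = 8/(-6 + (-138 + 124)²) = 8/(-6 + (-14)²) = 8/(-6 + 196) = 8/190 = 8*(1/190) = 4/95 ≈ 0.042105)
-J = -1*4/95 = -4/95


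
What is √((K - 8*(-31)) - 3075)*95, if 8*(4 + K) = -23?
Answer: 285*I*√5038/4 ≈ 5057.2*I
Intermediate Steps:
K = -55/8 (K = -4 + (⅛)*(-23) = -4 - 23/8 = -55/8 ≈ -6.8750)
√((K - 8*(-31)) - 3075)*95 = √((-55/8 - 8*(-31)) - 3075)*95 = √((-55/8 + 248) - 3075)*95 = √(1929/8 - 3075)*95 = √(-22671/8)*95 = (3*I*√5038/4)*95 = 285*I*√5038/4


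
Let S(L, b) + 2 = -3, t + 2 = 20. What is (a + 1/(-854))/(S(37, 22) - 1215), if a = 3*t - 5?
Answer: -8369/208376 ≈ -0.040163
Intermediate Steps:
t = 18 (t = -2 + 20 = 18)
S(L, b) = -5 (S(L, b) = -2 - 3 = -5)
a = 49 (a = 3*18 - 5 = 54 - 5 = 49)
(a + 1/(-854))/(S(37, 22) - 1215) = (49 + 1/(-854))/(-5 - 1215) = (49 - 1/854)/(-1220) = (41845/854)*(-1/1220) = -8369/208376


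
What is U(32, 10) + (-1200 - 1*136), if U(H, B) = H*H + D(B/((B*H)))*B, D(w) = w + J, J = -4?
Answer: -5627/16 ≈ -351.69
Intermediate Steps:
D(w) = -4 + w (D(w) = w - 4 = -4 + w)
U(H, B) = H**2 + B*(-4 + 1/H) (U(H, B) = H*H + (-4 + B/((B*H)))*B = H**2 + (-4 + B*(1/(B*H)))*B = H**2 + (-4 + 1/H)*B = H**2 + B*(-4 + 1/H))
U(32, 10) + (-1200 - 1*136) = (32**2 - 4*10 + 10/32) + (-1200 - 1*136) = (1024 - 40 + 10*(1/32)) + (-1200 - 136) = (1024 - 40 + 5/16) - 1336 = 15749/16 - 1336 = -5627/16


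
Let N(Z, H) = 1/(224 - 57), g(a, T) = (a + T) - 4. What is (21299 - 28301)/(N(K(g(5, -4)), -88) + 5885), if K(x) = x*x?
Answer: -584667/491398 ≈ -1.1898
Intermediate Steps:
g(a, T) = -4 + T + a (g(a, T) = (T + a) - 4 = -4 + T + a)
K(x) = x**2
N(Z, H) = 1/167
(21299 - 28301)/(N(K(g(5, -4)), -88) + 5885) = (21299 - 28301)/(1/167 + 5885) = -7002/982796/167 = -7002*167/982796 = -584667/491398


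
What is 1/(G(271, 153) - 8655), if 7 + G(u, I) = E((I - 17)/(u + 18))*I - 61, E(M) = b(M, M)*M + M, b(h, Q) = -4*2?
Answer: -1/9227 ≈ -0.00010838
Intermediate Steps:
b(h, Q) = -8
E(M) = -7*M (E(M) = -8*M + M = -7*M)
G(u, I) = -68 - 7*I*(-17 + I)/(18 + u) (G(u, I) = -7 + ((-7*(I - 17)/(u + 18))*I - 61) = -7 + ((-7*(-17 + I)/(18 + u))*I - 61) = -7 + (-7*I*(-17 + I)/(18 + u) - 61) = -7 + (-61 - 7*I*(-17 + I)/(18 + u)) = -68 - 7*I*(-17 + I)/(18 + u))
1/(G(271, 153) - 8655) = 1/((-1224 - 68*271 + 7*153*(17 - 1*153))/(18 + 271) - 8655) = 1/((-1224 - 18428 + 7*153*(17 - 153))/289 - 8655) = 1/((-1224 - 18428 + 7*153*(-136))/289 - 8655) = 1/((-1224 - 18428 - 145656)/289 - 8655) = 1/((1/289)*(-165308) - 8655) = 1/(-572 - 8655) = 1/(-9227) = -1/9227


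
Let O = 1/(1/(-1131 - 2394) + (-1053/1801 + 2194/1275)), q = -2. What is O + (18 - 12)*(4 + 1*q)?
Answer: 526310479/40861292 ≈ 12.880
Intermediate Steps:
O = 35974975/40861292 (O = 1/(1/(-3525) + (-1053*1/1801 + 2194*(1/1275))) = 1/(-1/3525 + (-1053/1801 + 2194/1275)) = 1/(-1/3525 + 2608819/2296275) = 1/(40861292/35974975) = 35974975/40861292 ≈ 0.88042)
O + (18 - 12)*(4 + 1*q) = 35974975/40861292 + (18 - 12)*(4 + 1*(-2)) = 35974975/40861292 + 6*(4 - 2) = 35974975/40861292 + 6*2 = 35974975/40861292 + 12 = 526310479/40861292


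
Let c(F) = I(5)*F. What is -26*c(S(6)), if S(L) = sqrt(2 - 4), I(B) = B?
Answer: -130*I*sqrt(2) ≈ -183.85*I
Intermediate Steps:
S(L) = I*sqrt(2) (S(L) = sqrt(-2) = I*sqrt(2))
c(F) = 5*F
-26*c(S(6)) = -130*I*sqrt(2)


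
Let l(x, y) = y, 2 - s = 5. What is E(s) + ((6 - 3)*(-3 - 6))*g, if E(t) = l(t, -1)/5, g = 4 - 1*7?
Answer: 404/5 ≈ 80.800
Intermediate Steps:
s = -3 (s = 2 - 1*5 = 2 - 5 = -3)
g = -3 (g = 4 - 7 = -3)
E(t) = -⅕ (E(t) = -1/5 = -1*⅕ = -⅕)
E(s) + ((6 - 3)*(-3 - 6))*g = -⅕ + ((6 - 3)*(-3 - 6))*(-3) = -⅕ + (3*(-9))*(-3) = -⅕ - 27*(-3) = -⅕ + 81 = 404/5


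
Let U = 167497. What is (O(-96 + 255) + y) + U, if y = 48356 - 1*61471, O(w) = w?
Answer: 154541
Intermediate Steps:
y = -13115 (y = 48356 - 61471 = -13115)
(O(-96 + 255) + y) + U = ((-96 + 255) - 13115) + 167497 = (159 - 13115) + 167497 = -12956 + 167497 = 154541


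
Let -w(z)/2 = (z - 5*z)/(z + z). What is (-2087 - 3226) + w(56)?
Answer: -5309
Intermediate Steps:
w(z) = 4 (w(z) = -2*(z - 5*z)/(z + z) = -2*(-4*z)/(2*z) = -2*(-4*z)*1/(2*z) = -2*(-2) = 4)
(-2087 - 3226) + w(56) = (-2087 - 3226) + 4 = -5313 + 4 = -5309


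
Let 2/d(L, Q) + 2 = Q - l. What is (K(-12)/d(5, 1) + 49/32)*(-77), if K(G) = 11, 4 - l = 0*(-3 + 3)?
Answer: 63987/32 ≈ 1999.6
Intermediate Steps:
l = 4 (l = 4 - 0*(-3 + 3) = 4 - 0*0 = 4 - 1*0 = 4 + 0 = 4)
d(L, Q) = 2/(-6 + Q) (d(L, Q) = 2/(-2 + (Q - 1*4)) = 2/(-2 + (Q - 4)) = 2/(-2 + (-4 + Q)) = 2/(-6 + Q))
(K(-12)/d(5, 1) + 49/32)*(-77) = (11/((2/(-6 + 1))) + 49/32)*(-77) = (11/((2/(-5))) + 49*(1/32))*(-77) = (11/((2*(-⅕))) + 49/32)*(-77) = (11/(-⅖) + 49/32)*(-77) = (11*(-5/2) + 49/32)*(-77) = (-55/2 + 49/32)*(-77) = -831/32*(-77) = 63987/32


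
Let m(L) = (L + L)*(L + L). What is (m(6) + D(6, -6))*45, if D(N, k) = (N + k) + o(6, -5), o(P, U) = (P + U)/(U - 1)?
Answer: 12945/2 ≈ 6472.5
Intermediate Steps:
o(P, U) = (P + U)/(-1 + U)
m(L) = 4*L² (m(L) = (2*L)*(2*L) = 4*L²)
D(N, k) = -⅙ + N + k (D(N, k) = (N + k) + (6 - 5)/(-1 - 5) = (N + k) + 1/(-6) = (N + k) - ⅙*1 = (N + k) - ⅙ = -⅙ + N + k)
(m(6) + D(6, -6))*45 = (4*6² + (-⅙ + 6 - 6))*45 = (4*36 - ⅙)*45 = (144 - ⅙)*45 = (863/6)*45 = 12945/2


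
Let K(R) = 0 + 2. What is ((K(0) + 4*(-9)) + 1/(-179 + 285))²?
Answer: 12981609/11236 ≈ 1155.4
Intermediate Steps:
K(R) = 2
((K(0) + 4*(-9)) + 1/(-179 + 285))² = ((2 + 4*(-9)) + 1/(-179 + 285))² = ((2 - 36) + 1/106)² = (-34 + 1/106)² = (-3603/106)² = 12981609/11236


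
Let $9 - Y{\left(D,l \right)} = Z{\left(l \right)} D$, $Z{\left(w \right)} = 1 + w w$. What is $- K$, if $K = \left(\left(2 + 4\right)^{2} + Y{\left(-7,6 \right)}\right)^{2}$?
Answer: $-92416$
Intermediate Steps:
$Z{\left(w \right)} = 1 + w^{2}$
$Y{\left(D,l \right)} = 9 - D \left(1 + l^{2}\right)$ ($Y{\left(D,l \right)} = 9 - \left(1 + l^{2}\right) D = 9 - D \left(1 + l^{2}\right)$)
$K = 92416$ ($K = \left(\left(2 + 4\right)^{2} - \left(-9 - 7 \left(1 + 6^{2}\right)\right)\right)^{2} = \left(6^{2} - \left(-9 - 7 \left(1 + 36\right)\right)\right)^{2} = \left(36 - \left(-9 - 259\right)\right)^{2} = \left(36 + \left(9 + 259\right)\right)^{2} = \left(36 + 268\right)^{2} = 304^{2} = 92416$)
$- K = \left(-1\right) 92416 = -92416$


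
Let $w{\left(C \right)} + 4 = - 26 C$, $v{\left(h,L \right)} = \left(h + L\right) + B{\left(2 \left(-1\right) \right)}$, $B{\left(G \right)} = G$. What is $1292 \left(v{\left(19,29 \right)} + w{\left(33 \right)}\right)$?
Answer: $-1054272$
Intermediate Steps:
$v{\left(h,L \right)} = -2 + L + h$ ($v{\left(h,L \right)} = \left(h + L\right) + 2 \left(-1\right) = \left(L + h\right) - 2 = -2 + L + h$)
$w{\left(C \right)} = -4 - 26 C$
$1292 \left(v{\left(19,29 \right)} + w{\left(33 \right)}\right) = 1292 \left(\left(-2 + 29 + 19\right) - 862\right) = 1292 \left(46 - 862\right) = 1292 \left(-816\right) = -1054272$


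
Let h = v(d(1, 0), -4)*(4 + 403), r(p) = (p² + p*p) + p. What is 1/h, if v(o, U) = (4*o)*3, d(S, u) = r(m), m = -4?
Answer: 1/136752 ≈ 7.3125e-6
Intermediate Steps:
r(p) = p + 2*p² (r(p) = (p² + p²) + p = 2*p² + p = p + 2*p²)
d(S, u) = 28 (d(S, u) = -4*(1 + 2*(-4)) = -4*(1 - 8) = -4*(-7) = 28)
v(o, U) = 12*o
h = 136752 (h = (12*28)*(4 + 403) = 336*407 = 136752)
1/h = 1/136752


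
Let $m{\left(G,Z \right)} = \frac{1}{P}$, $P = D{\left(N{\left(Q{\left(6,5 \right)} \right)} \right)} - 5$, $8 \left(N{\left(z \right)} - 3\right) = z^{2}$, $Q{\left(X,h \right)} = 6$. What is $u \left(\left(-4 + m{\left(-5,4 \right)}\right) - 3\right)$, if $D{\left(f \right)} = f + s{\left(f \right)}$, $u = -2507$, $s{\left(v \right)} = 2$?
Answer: $\frac{152927}{9} \approx 16992.0$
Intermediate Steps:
$N{\left(z \right)} = 3 + \frac{z^{2}}{8}$
$D{\left(f \right)} = 2 + f$ ($D{\left(f \right)} = f + 2 = 2 + f$)
$P = \frac{9}{2}$ ($P = \left(2 + \left(3 + \frac{6^{2}}{8}\right)\right) - 5 = \left(2 + \left(3 + \frac{1}{8} \cdot 36\right)\right) - 5 = \left(2 + \left(3 + \frac{9}{2}\right)\right) - 5 = \left(2 + \frac{15}{2}\right) - 5 = \frac{19}{2} - 5 = \frac{9}{2} \approx 4.5$)
$m{\left(G,Z \right)} = \frac{2}{9}$ ($m{\left(G,Z \right)} = \frac{1}{\frac{9}{2}} = \frac{2}{9}$)
$u \left(\left(-4 + m{\left(-5,4 \right)}\right) - 3\right) = - 2507 \left(\left(-4 + \frac{2}{9}\right) - 3\right) = - 2507 \left(- \frac{34}{9} - 3\right) = \left(-2507\right) \left(- \frac{61}{9}\right) = \frac{152927}{9}$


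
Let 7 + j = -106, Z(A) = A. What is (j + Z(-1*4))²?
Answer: 13689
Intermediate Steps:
j = -113 (j = -7 - 106 = -113)
(j + Z(-1*4))² = (-113 - 1*4)² = (-113 - 4)² = (-117)² = 13689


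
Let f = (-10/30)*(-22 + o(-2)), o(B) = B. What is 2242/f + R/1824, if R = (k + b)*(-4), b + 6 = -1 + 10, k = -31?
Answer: 63911/228 ≈ 280.31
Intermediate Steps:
f = 8 (f = (-10/30)*(-22 - 2) = -10*1/30*(-24) = -1/3*(-24) = 8)
b = 3 (b = -6 + (-1 + 10) = -6 + 9 = 3)
R = 112 (R = (-31 + 3)*(-4) = -28*(-4) = 112)
2242/f + R/1824 = 2242/8 + 112/1824 = 2242*(1/8) + 112*(1/1824) = 1121/4 + 7/114 = 63911/228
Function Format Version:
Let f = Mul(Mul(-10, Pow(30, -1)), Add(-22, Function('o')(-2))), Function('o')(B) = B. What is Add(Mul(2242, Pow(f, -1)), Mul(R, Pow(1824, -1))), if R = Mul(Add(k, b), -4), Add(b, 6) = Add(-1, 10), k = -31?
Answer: Rational(63911, 228) ≈ 280.31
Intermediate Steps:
f = 8 (f = Mul(Mul(-10, Pow(30, -1)), Add(-22, -2)) = Mul(Mul(-10, Rational(1, 30)), -24) = Mul(Rational(-1, 3), -24) = 8)
b = 3 (b = Add(-6, Add(-1, 10)) = Add(-6, 9) = 3)
R = 112 (R = Mul(Add(-31, 3), -4) = Mul(-28, -4) = 112)
Add(Mul(2242, Pow(f, -1)), Mul(R, Pow(1824, -1))) = Add(Mul(2242, Pow(8, -1)), Mul(112, Pow(1824, -1))) = Add(Mul(2242, Rational(1, 8)), Mul(112, Rational(1, 1824))) = Add(Rational(1121, 4), Rational(7, 114)) = Rational(63911, 228)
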